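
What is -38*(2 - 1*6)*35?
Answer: 5320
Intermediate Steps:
-38*(2 - 1*6)*35 = -38*(2 - 6)*35 = -38*(-4)*35 = -(-152)*35 = -1*(-5320) = 5320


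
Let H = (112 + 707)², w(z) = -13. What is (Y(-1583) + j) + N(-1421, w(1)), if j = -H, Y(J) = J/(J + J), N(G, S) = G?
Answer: -1344363/2 ≈ -6.7218e+5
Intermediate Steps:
Y(J) = ½ (Y(J) = J/((2*J)) = J*(1/(2*J)) = ½)
H = 670761 (H = 819² = 670761)
j = -670761 (j = -1*670761 = -670761)
(Y(-1583) + j) + N(-1421, w(1)) = (½ - 670761) - 1421 = -1341521/2 - 1421 = -1344363/2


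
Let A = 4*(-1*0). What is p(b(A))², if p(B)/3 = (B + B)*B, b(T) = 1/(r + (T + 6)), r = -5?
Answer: 36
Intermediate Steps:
A = 0 (A = 4*0 = 0)
b(T) = 1/(1 + T) (b(T) = 1/(-5 + (T + 6)) = 1/(-5 + (6 + T)) = 1/(1 + T))
p(B) = 6*B² (p(B) = 3*((B + B)*B) = 3*((2*B)*B) = 3*(2*B²) = 6*B²)
p(b(A))² = (6*(1/(1 + 0))²)² = (6*(1/1)²)² = (6*1²)² = (6*1)² = 6² = 36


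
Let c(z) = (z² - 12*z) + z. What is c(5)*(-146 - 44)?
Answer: 5700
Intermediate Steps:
c(z) = z² - 11*z
c(5)*(-146 - 44) = (5*(-11 + 5))*(-146 - 44) = (5*(-6))*(-190) = -30*(-190) = 5700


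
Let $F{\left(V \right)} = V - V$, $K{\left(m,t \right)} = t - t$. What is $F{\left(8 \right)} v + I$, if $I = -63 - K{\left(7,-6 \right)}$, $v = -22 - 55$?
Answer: $-63$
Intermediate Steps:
$K{\left(m,t \right)} = 0$
$v = -77$ ($v = -22 - 55 = -77$)
$I = -63$ ($I = -63 - 0 = -63 + 0 = -63$)
$F{\left(V \right)} = 0$
$F{\left(8 \right)} v + I = 0 \left(-77\right) - 63 = 0 - 63 = -63$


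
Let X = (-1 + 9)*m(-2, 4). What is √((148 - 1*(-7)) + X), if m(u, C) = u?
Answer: √139 ≈ 11.790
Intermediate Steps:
X = -16 (X = (-1 + 9)*(-2) = 8*(-2) = -16)
√((148 - 1*(-7)) + X) = √((148 - 1*(-7)) - 16) = √((148 + 7) - 16) = √(155 - 16) = √139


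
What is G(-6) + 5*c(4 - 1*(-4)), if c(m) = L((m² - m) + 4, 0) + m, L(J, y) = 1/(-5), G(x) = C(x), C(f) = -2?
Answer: 37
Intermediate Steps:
G(x) = -2
L(J, y) = -⅕
c(m) = -⅕ + m
G(-6) + 5*c(4 - 1*(-4)) = -2 + 5*(-⅕ + (4 - 1*(-4))) = -2 + 5*(-⅕ + (4 + 4)) = -2 + 5*(-⅕ + 8) = -2 + 5*(39/5) = -2 + 39 = 37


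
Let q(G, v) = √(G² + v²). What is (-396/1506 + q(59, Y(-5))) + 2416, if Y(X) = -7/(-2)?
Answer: 606350/251 + √13973/2 ≈ 2474.8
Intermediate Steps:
Y(X) = 7/2 (Y(X) = -7*(-½) = 7/2)
(-396/1506 + q(59, Y(-5))) + 2416 = (-396/1506 + √(59² + (7/2)²)) + 2416 = (-396*1/1506 + √(3481 + 49/4)) + 2416 = (-66/251 + √(13973/4)) + 2416 = (-66/251 + √13973/2) + 2416 = 606350/251 + √13973/2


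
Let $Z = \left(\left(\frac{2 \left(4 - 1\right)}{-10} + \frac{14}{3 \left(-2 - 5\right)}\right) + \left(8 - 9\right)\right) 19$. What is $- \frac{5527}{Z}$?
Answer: $\frac{82905}{646} \approx 128.34$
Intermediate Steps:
$Z = - \frac{646}{15}$ ($Z = \left(\left(2 \cdot 3 \left(- \frac{1}{10}\right) + \frac{14}{3 \left(-7\right)}\right) - 1\right) 19 = \left(\left(6 \left(- \frac{1}{10}\right) + \frac{14}{-21}\right) - 1\right) 19 = \left(\left(- \frac{3}{5} + 14 \left(- \frac{1}{21}\right)\right) - 1\right) 19 = \left(\left(- \frac{3}{5} - \frac{2}{3}\right) - 1\right) 19 = \left(- \frac{19}{15} - 1\right) 19 = \left(- \frac{34}{15}\right) 19 = - \frac{646}{15} \approx -43.067$)
$- \frac{5527}{Z} = - \frac{5527}{- \frac{646}{15}} = \left(-5527\right) \left(- \frac{15}{646}\right) = \frac{82905}{646}$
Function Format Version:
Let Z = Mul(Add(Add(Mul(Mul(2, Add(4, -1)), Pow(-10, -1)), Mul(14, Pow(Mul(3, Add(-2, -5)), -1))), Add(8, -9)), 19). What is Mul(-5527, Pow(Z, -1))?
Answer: Rational(82905, 646) ≈ 128.34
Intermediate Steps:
Z = Rational(-646, 15) (Z = Mul(Add(Add(Mul(Mul(2, 3), Rational(-1, 10)), Mul(14, Pow(Mul(3, -7), -1))), -1), 19) = Mul(Add(Add(Mul(6, Rational(-1, 10)), Mul(14, Pow(-21, -1))), -1), 19) = Mul(Add(Add(Rational(-3, 5), Mul(14, Rational(-1, 21))), -1), 19) = Mul(Add(Add(Rational(-3, 5), Rational(-2, 3)), -1), 19) = Mul(Add(Rational(-19, 15), -1), 19) = Mul(Rational(-34, 15), 19) = Rational(-646, 15) ≈ -43.067)
Mul(-5527, Pow(Z, -1)) = Mul(-5527, Pow(Rational(-646, 15), -1)) = Mul(-5527, Rational(-15, 646)) = Rational(82905, 646)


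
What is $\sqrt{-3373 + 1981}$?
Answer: $4 i \sqrt{87} \approx 37.31 i$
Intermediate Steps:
$\sqrt{-3373 + 1981} = \sqrt{-1392} = 4 i \sqrt{87}$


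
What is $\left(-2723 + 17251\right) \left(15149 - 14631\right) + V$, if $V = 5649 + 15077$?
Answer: $7546230$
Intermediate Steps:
$V = 20726$
$\left(-2723 + 17251\right) \left(15149 - 14631\right) + V = \left(-2723 + 17251\right) \left(15149 - 14631\right) + 20726 = 14528 \cdot 518 + 20726 = 7525504 + 20726 = 7546230$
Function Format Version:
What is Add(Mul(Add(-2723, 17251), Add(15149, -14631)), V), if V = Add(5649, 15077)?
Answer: 7546230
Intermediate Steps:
V = 20726
Add(Mul(Add(-2723, 17251), Add(15149, -14631)), V) = Add(Mul(Add(-2723, 17251), Add(15149, -14631)), 20726) = Add(Mul(14528, 518), 20726) = Add(7525504, 20726) = 7546230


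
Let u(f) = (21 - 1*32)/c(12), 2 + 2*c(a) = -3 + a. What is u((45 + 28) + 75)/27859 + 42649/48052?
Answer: 8316052293/9370764676 ≈ 0.88745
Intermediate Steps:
c(a) = -5/2 + a/2 (c(a) = -1 + (-3 + a)/2 = -1 + (-3/2 + a/2) = -5/2 + a/2)
u(f) = -22/7 (u(f) = (21 - 1*32)/(-5/2 + (1/2)*12) = (21 - 32)/(-5/2 + 6) = -11/7/2 = -11*2/7 = -22/7)
u((45 + 28) + 75)/27859 + 42649/48052 = -22/7/27859 + 42649/48052 = -22/7*1/27859 + 42649*(1/48052) = -22/195013 + 42649/48052 = 8316052293/9370764676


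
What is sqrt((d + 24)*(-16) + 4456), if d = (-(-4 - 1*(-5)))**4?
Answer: 26*sqrt(6) ≈ 63.687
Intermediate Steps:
d = 1 (d = (-(-4 + 5))**4 = (-1*1)**4 = (-1)**4 = 1)
sqrt((d + 24)*(-16) + 4456) = sqrt((1 + 24)*(-16) + 4456) = sqrt(25*(-16) + 4456) = sqrt(-400 + 4456) = sqrt(4056) = 26*sqrt(6)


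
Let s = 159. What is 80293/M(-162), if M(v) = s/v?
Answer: -4335822/53 ≈ -81808.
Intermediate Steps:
M(v) = 159/v
80293/M(-162) = 80293/((159/(-162))) = 80293/((159*(-1/162))) = 80293/(-53/54) = 80293*(-54/53) = -4335822/53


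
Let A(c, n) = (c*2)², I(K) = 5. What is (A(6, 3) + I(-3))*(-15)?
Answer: -2235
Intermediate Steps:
A(c, n) = 4*c² (A(c, n) = (2*c)² = 4*c²)
(A(6, 3) + I(-3))*(-15) = (4*6² + 5)*(-15) = (4*36 + 5)*(-15) = (144 + 5)*(-15) = 149*(-15) = -2235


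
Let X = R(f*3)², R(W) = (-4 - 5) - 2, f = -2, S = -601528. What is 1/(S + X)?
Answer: -1/601407 ≈ -1.6628e-6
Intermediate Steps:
R(W) = -11 (R(W) = -9 - 2 = -11)
X = 121 (X = (-11)² = 121)
1/(S + X) = 1/(-601528 + 121) = 1/(-601407) = -1/601407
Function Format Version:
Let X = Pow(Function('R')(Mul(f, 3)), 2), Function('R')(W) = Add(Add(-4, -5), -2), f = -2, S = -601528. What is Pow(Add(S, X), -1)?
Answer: Rational(-1, 601407) ≈ -1.6628e-6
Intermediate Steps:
Function('R')(W) = -11 (Function('R')(W) = Add(-9, -2) = -11)
X = 121 (X = Pow(-11, 2) = 121)
Pow(Add(S, X), -1) = Pow(Add(-601528, 121), -1) = Pow(-601407, -1) = Rational(-1, 601407)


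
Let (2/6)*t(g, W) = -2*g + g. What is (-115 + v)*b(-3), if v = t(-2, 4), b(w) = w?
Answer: 327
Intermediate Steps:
t(g, W) = -3*g (t(g, W) = 3*(-2*g + g) = 3*(-g) = -3*g)
v = 6 (v = -3*(-2) = 6)
(-115 + v)*b(-3) = (-115 + 6)*(-3) = -109*(-3) = 327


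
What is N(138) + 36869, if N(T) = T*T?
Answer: 55913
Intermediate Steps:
N(T) = T**2
N(138) + 36869 = 138**2 + 36869 = 19044 + 36869 = 55913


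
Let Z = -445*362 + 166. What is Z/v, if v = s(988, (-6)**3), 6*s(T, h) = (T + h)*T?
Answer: -120693/95342 ≈ -1.2659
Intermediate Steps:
Z = -160924 (Z = -161090 + 166 = -160924)
s(T, h) = T*(T + h)/6 (s(T, h) = ((T + h)*T)/6 = (T*(T + h))/6 = T*(T + h)/6)
v = 381368/3 (v = (1/6)*988*(988 + (-6)**3) = (1/6)*988*(988 - 216) = (1/6)*988*772 = 381368/3 ≈ 1.2712e+5)
Z/v = -160924/381368/3 = -160924*3/381368 = -120693/95342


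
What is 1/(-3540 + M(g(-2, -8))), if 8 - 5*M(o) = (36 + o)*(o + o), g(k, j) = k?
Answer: -5/17556 ≈ -0.00028480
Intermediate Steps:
M(o) = 8/5 - 2*o*(36 + o)/5 (M(o) = 8/5 - (36 + o)*(o + o)/5 = 8/5 - (36 + o)*2*o/5 = 8/5 - 2*o*(36 + o)/5)
1/(-3540 + M(g(-2, -8))) = 1/(-3540 + (8/5 - 72/5*(-2) - 2/5*(-2)**2)) = 1/(-3540 + (8/5 + 144/5 - 2/5*4)) = 1/(-3540 + (8/5 + 144/5 - 8/5)) = 1/(-3540 + 144/5) = 1/(-17556/5) = -5/17556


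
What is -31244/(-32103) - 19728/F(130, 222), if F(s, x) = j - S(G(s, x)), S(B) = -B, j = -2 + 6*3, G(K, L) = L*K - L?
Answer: 130968796/459939681 ≈ 0.28475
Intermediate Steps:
G(K, L) = -L + K*L (G(K, L) = K*L - L = -L + K*L)
j = 16 (j = -2 + 18 = 16)
F(s, x) = 16 + x*(-1 + s) (F(s, x) = 16 - (-1)*x*(-1 + s) = 16 + x*(-1 + s))
-31244/(-32103) - 19728/F(130, 222) = -31244/(-32103) - 19728/(16 + 222*(-1 + 130)) = -31244*(-1/32103) - 19728/(16 + 222*129) = 31244/32103 - 19728/(16 + 28638) = 31244/32103 - 19728/28654 = 31244/32103 - 19728*1/28654 = 31244/32103 - 9864/14327 = 130968796/459939681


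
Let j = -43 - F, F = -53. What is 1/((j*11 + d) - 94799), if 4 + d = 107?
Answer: -1/94586 ≈ -1.0572e-5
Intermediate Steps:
d = 103 (d = -4 + 107 = 103)
j = 10 (j = -43 - 1*(-53) = -43 + 53 = 10)
1/((j*11 + d) - 94799) = 1/((10*11 + 103) - 94799) = 1/((110 + 103) - 94799) = 1/(213 - 94799) = 1/(-94586) = -1/94586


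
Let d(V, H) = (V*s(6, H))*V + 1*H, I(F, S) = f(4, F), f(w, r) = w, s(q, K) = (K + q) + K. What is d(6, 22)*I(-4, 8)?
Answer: 7288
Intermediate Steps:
s(q, K) = q + 2*K
I(F, S) = 4
d(V, H) = H + V**2*(6 + 2*H) (d(V, H) = (V*(6 + 2*H))*V + 1*H = V**2*(6 + 2*H) + H = H + V**2*(6 + 2*H))
d(6, 22)*I(-4, 8) = (22 + 2*6**2*(3 + 22))*4 = (22 + 2*36*25)*4 = (22 + 1800)*4 = 1822*4 = 7288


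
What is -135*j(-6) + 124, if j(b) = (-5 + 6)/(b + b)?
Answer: 541/4 ≈ 135.25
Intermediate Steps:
j(b) = 1/(2*b)
-135*j(-6) + 124 = -135/(2*(-6)) + 124 = -135*(-1)/(2*6) + 124 = -135*(-1/12) + 124 = 45/4 + 124 = 541/4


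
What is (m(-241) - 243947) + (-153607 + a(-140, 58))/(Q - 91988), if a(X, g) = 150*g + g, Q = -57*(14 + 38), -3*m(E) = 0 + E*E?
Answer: -75004239197/284856 ≈ -2.6331e+5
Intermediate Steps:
m(E) = -E**2/3 (m(E) = -(0 + E*E)/3 = -(0 + E**2)/3 = -E**2/3)
Q = -2964 (Q = -57*52 = -2964)
a(X, g) = 151*g
(m(-241) - 243947) + (-153607 + a(-140, 58))/(Q - 91988) = (-1/3*(-241)**2 - 243947) + (-153607 + 151*58)/(-2964 - 91988) = (-1/3*58081 - 243947) + (-153607 + 8758)/(-94952) = (-58081/3 - 243947) - 144849*(-1/94952) = -789922/3 + 144849/94952 = -75004239197/284856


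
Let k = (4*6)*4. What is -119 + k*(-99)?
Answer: -9623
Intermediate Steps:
k = 96 (k = 24*4 = 96)
-119 + k*(-99) = -119 + 96*(-99) = -119 - 9504 = -9623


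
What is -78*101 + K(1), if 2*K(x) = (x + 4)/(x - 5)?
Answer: -63029/8 ≈ -7878.6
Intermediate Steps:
K(x) = (4 + x)/(2*(-5 + x)) (K(x) = ((x + 4)/(x - 5))/2 = ((4 + x)/(-5 + x))/2 = (4 + x)/(2*(-5 + x)))
-78*101 + K(1) = -78*101 + (4 + 1)/(2*(-5 + 1)) = -7878 + (½)*5/(-4) = -7878 + (½)*(-¼)*5 = -7878 - 5/8 = -63029/8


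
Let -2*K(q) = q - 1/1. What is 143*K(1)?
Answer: 0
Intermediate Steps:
K(q) = 1/2 - q/2 (K(q) = -(q - 1/1)/2 = -(q - 1)/2 = -(-1 + q)/2 = 1/2 - q/2)
143*K(1) = 143*(1/2 - 1/2*1) = 143*(1/2 - 1/2) = 143*0 = 0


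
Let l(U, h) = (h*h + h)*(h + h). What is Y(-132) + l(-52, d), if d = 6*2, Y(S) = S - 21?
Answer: 3591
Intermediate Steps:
Y(S) = -21 + S
d = 12
l(U, h) = 2*h*(h + h²) (l(U, h) = (h² + h)*(2*h) = (h + h²)*(2*h) = 2*h*(h + h²))
Y(-132) + l(-52, d) = (-21 - 132) + 2*12²*(1 + 12) = -153 + 2*144*13 = -153 + 3744 = 3591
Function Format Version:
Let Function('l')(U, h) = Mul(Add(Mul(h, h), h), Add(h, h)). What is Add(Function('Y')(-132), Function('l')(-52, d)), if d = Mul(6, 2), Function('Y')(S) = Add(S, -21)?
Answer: 3591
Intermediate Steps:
Function('Y')(S) = Add(-21, S)
d = 12
Function('l')(U, h) = Mul(2, h, Add(h, Pow(h, 2))) (Function('l')(U, h) = Mul(Add(Pow(h, 2), h), Mul(2, h)) = Mul(Add(h, Pow(h, 2)), Mul(2, h)) = Mul(2, h, Add(h, Pow(h, 2))))
Add(Function('Y')(-132), Function('l')(-52, d)) = Add(Add(-21, -132), Mul(2, Pow(12, 2), Add(1, 12))) = Add(-153, Mul(2, 144, 13)) = Add(-153, 3744) = 3591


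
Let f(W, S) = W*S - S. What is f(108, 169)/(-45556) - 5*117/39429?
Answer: -6321751/15352372 ≈ -0.41178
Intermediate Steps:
f(W, S) = -S + S*W (f(W, S) = S*W - S = -S + S*W)
f(108, 169)/(-45556) - 5*117/39429 = (169*(-1 + 108))/(-45556) - 5*117/39429 = (169*107)*(-1/45556) - 585*1/39429 = 18083*(-1/45556) - 5/337 = -18083/45556 - 5/337 = -6321751/15352372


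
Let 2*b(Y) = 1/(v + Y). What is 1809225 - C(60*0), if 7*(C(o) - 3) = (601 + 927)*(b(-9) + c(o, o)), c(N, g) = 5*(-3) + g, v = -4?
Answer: 164937926/91 ≈ 1.8125e+6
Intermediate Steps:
c(N, g) = -15 + g
b(Y) = 1/(2*(-4 + Y))
C(o) = -298451/91 + 1528*o/7 (C(o) = 3 + ((601 + 927)*(1/(2*(-4 - 9)) + (-15 + o)))/7 = 3 + (1528*((1/2)/(-13) + (-15 + o)))/7 = 3 + (1528*((1/2)*(-1/13) + (-15 + o)))/7 = 3 + (1528*(-1/26 + (-15 + o)))/7 = 3 + (1528*(-391/26 + o))/7 = 3 + (-298724/13 + 1528*o)/7 = 3 + (-298724/91 + 1528*o/7) = -298451/91 + 1528*o/7)
1809225 - C(60*0) = 1809225 - (-298451/91 + 1528*(60*0)/7) = 1809225 - (-298451/91 + (1528/7)*0) = 1809225 - (-298451/91 + 0) = 1809225 - 1*(-298451/91) = 1809225 + 298451/91 = 164937926/91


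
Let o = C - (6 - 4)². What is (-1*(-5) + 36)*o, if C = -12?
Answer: -656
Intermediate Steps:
o = -16 (o = -12 - (6 - 4)² = -12 - 1*2² = -12 - 1*4 = -12 - 4 = -16)
(-1*(-5) + 36)*o = (-1*(-5) + 36)*(-16) = (5 + 36)*(-16) = 41*(-16) = -656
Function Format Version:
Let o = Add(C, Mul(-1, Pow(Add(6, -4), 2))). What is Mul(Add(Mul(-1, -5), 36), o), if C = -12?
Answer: -656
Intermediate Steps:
o = -16 (o = Add(-12, Mul(-1, Pow(Add(6, -4), 2))) = Add(-12, Mul(-1, Pow(2, 2))) = Add(-12, Mul(-1, 4)) = Add(-12, -4) = -16)
Mul(Add(Mul(-1, -5), 36), o) = Mul(Add(Mul(-1, -5), 36), -16) = Mul(Add(5, 36), -16) = Mul(41, -16) = -656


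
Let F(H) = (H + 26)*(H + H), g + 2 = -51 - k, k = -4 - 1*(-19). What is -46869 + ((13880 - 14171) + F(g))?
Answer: -41448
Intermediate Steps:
k = 15 (k = -4 + 19 = 15)
g = -68 (g = -2 + (-51 - 1*15) = -2 + (-51 - 15) = -2 - 66 = -68)
F(H) = 2*H*(26 + H) (F(H) = (26 + H)*(2*H) = 2*H*(26 + H))
-46869 + ((13880 - 14171) + F(g)) = -46869 + ((13880 - 14171) + 2*(-68)*(26 - 68)) = -46869 + (-291 + 2*(-68)*(-42)) = -46869 + (-291 + 5712) = -46869 + 5421 = -41448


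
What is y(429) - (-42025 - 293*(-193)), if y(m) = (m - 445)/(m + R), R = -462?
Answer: -479276/33 ≈ -14524.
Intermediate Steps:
y(m) = (-445 + m)/(-462 + m) (y(m) = (m - 445)/(m - 462) = (-445 + m)/(-462 + m))
y(429) - (-42025 - 293*(-193)) = (-445 + 429)/(-462 + 429) - (-42025 - 293*(-193)) = -16/(-33) - (-42025 - 1*(-56549)) = -1/33*(-16) - (-42025 + 56549) = 16/33 - 1*14524 = 16/33 - 14524 = -479276/33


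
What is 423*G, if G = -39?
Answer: -16497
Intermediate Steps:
423*G = 423*(-39) = -16497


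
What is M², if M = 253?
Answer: 64009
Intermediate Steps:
M² = 253² = 64009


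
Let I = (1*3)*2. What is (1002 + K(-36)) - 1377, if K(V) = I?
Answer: -369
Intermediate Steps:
I = 6 (I = 3*2 = 6)
K(V) = 6
(1002 + K(-36)) - 1377 = (1002 + 6) - 1377 = 1008 - 1377 = -369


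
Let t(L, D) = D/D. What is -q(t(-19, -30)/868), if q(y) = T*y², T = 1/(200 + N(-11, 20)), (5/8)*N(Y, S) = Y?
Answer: -5/687122688 ≈ -7.2767e-9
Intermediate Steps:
N(Y, S) = 8*Y/5
t(L, D) = 1
T = 5/912 (T = 1/(200 + (8/5)*(-11)) = 1/(200 - 88/5) = 1/(912/5) = 5/912 ≈ 0.0054825)
q(y) = 5*y²/912
-q(t(-19, -30)/868) = -5*(1/868)²/912 = -5/(912*753424) = -1*5/687122688 = -5/687122688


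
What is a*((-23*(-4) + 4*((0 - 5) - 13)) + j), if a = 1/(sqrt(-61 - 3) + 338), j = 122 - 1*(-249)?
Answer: 3887/3362 - 46*I/1681 ≈ 1.1562 - 0.027365*I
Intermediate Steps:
j = 371 (j = 122 + 249 = 371)
a = (338 - 8*I)/114308 (a = 1/(sqrt(-64) + 338) = 1/(8*I + 338) = 1/(338 + 8*I) = (338 - 8*I)/114308 ≈ 0.0029569 - 6.9986e-5*I)
a*((-23*(-4) + 4*((0 - 5) - 13)) + j) = (169/57154 - 2*I/28577)*((-23*(-4) + 4*((0 - 5) - 13)) + 371) = (169/57154 - 2*I/28577)*((92 + 4*(-5 - 13)) + 371) = (169/57154 - 2*I/28577)*((92 + 4*(-18)) + 371) = (169/57154 - 2*I/28577)*((92 - 72) + 371) = (169/57154 - 2*I/28577)*(20 + 371) = (169/57154 - 2*I/28577)*391 = 3887/3362 - 46*I/1681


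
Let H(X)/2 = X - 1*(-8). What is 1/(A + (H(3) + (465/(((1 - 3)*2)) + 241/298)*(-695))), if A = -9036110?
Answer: -596/5337690363 ≈ -1.1166e-7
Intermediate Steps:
H(X) = 16 + 2*X (H(X) = 2*(X - 1*(-8)) = 2*(X + 8) = 2*(8 + X) = 16 + 2*X)
1/(A + (H(3) + (465/(((1 - 3)*2)) + 241/298)*(-695))) = 1/(-9036110 + ((16 + 2*3) + (465/(((1 - 3)*2)) + 241/298)*(-695))) = 1/(-9036110 + ((16 + 6) + (465/((-2*2)) + 241*(1/298))*(-695))) = 1/(-9036110 + (22 + (465/(-4) + 241/298)*(-695))) = 1/(-9036110 + (22 + (465*(-¼) + 241/298)*(-695))) = 1/(-9036110 + (22 + (-465/4 + 241/298)*(-695))) = 1/(-9036110 + (22 - 68803/596*(-695))) = 1/(-9036110 + (22 + 47818085/596)) = 1/(-9036110 + 47831197/596) = 1/(-5337690363/596) = -596/5337690363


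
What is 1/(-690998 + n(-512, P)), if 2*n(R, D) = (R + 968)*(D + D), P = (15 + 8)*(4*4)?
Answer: -1/523190 ≈ -1.9114e-6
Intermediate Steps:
P = 368 (P = 23*16 = 368)
n(R, D) = D*(968 + R) (n(R, D) = ((R + 968)*(D + D))/2 = ((968 + R)*(2*D))/2 = (2*D*(968 + R))/2 = D*(968 + R))
1/(-690998 + n(-512, P)) = 1/(-690998 + 368*(968 - 512)) = 1/(-690998 + 368*456) = 1/(-690998 + 167808) = 1/(-523190) = -1/523190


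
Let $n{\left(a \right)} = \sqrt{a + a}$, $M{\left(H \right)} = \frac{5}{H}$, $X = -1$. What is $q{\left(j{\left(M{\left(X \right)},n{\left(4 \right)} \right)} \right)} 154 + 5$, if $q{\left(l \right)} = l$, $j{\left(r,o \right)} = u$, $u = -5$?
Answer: $-765$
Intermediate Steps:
$n{\left(a \right)} = \sqrt{2} \sqrt{a}$ ($n{\left(a \right)} = \sqrt{2 a} = \sqrt{2} \sqrt{a}$)
$j{\left(r,o \right)} = -5$
$q{\left(j{\left(M{\left(X \right)},n{\left(4 \right)} \right)} \right)} 154 + 5 = \left(-5\right) 154 + 5 = -770 + 5 = -765$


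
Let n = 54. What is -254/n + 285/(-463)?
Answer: -66496/12501 ≈ -5.3193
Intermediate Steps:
-254/n + 285/(-463) = -254/54 + 285/(-463) = -254*1/54 + 285*(-1/463) = -127/27 - 285/463 = -66496/12501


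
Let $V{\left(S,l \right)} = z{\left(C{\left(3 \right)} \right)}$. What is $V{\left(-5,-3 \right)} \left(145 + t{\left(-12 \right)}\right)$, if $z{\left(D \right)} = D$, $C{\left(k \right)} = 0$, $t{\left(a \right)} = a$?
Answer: $0$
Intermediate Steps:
$V{\left(S,l \right)} = 0$
$V{\left(-5,-3 \right)} \left(145 + t{\left(-12 \right)}\right) = 0 \left(145 - 12\right) = 0 \cdot 133 = 0$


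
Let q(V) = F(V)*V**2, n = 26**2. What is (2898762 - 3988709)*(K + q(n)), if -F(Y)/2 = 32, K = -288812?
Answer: 32191885470372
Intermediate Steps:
F(Y) = -64 (F(Y) = -2*32 = -64)
n = 676
q(V) = -64*V**2
(2898762 - 3988709)*(K + q(n)) = (2898762 - 3988709)*(-288812 - 64*676**2) = -1089947*(-288812 - 64*456976) = -1089947*(-288812 - 29246464) = -1089947*(-29535276) = 32191885470372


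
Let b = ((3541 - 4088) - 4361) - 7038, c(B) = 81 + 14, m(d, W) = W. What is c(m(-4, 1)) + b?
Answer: -11851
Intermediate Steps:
c(B) = 95
b = -11946 (b = (-547 - 4361) - 7038 = -4908 - 7038 = -11946)
c(m(-4, 1)) + b = 95 - 11946 = -11851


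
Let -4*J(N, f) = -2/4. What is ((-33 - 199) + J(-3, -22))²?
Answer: 3441025/64 ≈ 53766.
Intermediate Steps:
J(N, f) = ⅛ (J(N, f) = -(-1)/(2*4) = -¼*(-½) = ⅛)
((-33 - 199) + J(-3, -22))² = ((-33 - 199) + ⅛)² = (-232 + ⅛)² = (-1855/8)² = 3441025/64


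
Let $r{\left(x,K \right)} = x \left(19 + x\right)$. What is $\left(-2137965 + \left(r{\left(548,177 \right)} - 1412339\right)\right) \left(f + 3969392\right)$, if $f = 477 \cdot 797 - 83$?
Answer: $-14090516735064$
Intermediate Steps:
$f = 380086$ ($f = 380169 - 83 = 380086$)
$\left(-2137965 + \left(r{\left(548,177 \right)} - 1412339\right)\right) \left(f + 3969392\right) = \left(-2137965 - \left(1412339 - 548 \left(19 + 548\right)\right)\right) \left(380086 + 3969392\right) = \left(-2137965 + \left(548 \cdot 567 - 1412339\right)\right) 4349478 = \left(-2137965 + \left(310716 - 1412339\right)\right) 4349478 = \left(-2137965 - 1101623\right) 4349478 = \left(-3239588\right) 4349478 = -14090516735064$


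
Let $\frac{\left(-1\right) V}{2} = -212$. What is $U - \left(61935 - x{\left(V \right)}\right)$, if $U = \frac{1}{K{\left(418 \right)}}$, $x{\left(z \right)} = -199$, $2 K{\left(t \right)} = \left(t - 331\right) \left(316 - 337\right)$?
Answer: $- \frac{113518820}{1827} \approx -62134.0$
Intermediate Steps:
$K{\left(t \right)} = \frac{6951}{2} - \frac{21 t}{2}$ ($K{\left(t \right)} = \frac{\left(t - 331\right) \left(316 - 337\right)}{2} = \frac{\left(-331 + t\right) \left(-21\right)}{2} = \frac{6951 - 21 t}{2} = \frac{6951}{2} - \frac{21 t}{2}$)
$V = 424$ ($V = \left(-2\right) \left(-212\right) = 424$)
$U = - \frac{2}{1827}$ ($U = \frac{1}{\frac{6951}{2} - 4389} = \frac{1}{- \frac{1827}{2}} = - \frac{2}{1827} \approx -0.0010947$)
$U - \left(61935 - x{\left(V \right)}\right) = - \frac{2}{1827} - \left(61935 - -199\right) = - \frac{2}{1827} - \left(61935 + 199\right) = - \frac{2}{1827} - 62134 = - \frac{113518820}{1827}$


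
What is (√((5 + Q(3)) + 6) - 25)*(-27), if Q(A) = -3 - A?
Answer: 675 - 27*√5 ≈ 614.63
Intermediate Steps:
(√((5 + Q(3)) + 6) - 25)*(-27) = (√((5 + (-3 - 1*3)) + 6) - 25)*(-27) = (√((5 + (-3 - 3)) + 6) - 25)*(-27) = (√((5 - 6) + 6) - 25)*(-27) = (√(-1 + 6) - 25)*(-27) = (√5 - 25)*(-27) = (-25 + √5)*(-27) = 675 - 27*√5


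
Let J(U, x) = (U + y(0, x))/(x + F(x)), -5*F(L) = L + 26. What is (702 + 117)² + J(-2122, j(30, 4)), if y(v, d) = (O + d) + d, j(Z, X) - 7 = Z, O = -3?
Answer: 81822587/122 ≈ 6.7068e+5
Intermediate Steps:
j(Z, X) = 7 + Z
F(L) = -26/5 - L/5 (F(L) = -(L + 26)/5 = -(26 + L)/5 = -26/5 - L/5)
y(v, d) = -3 + 2*d (y(v, d) = (-3 + d) + d = -3 + 2*d)
J(U, x) = (-3 + U + 2*x)/(-26/5 + 4*x/5) (J(U, x) = (U + (-3 + 2*x))/(x + (-26/5 - x/5)) = (-3 + U + 2*x)/(-26/5 + 4*x/5))
(702 + 117)² + J(-2122, j(30, 4)) = (702 + 117)² + 5*(-3 - 2122 + 2*(7 + 30))/(2*(-13 + 2*(7 + 30))) = 819² + 5*(-3 - 2122 + 2*37)/(2*(-13 + 2*37)) = 670761 + 5*(-3 - 2122 + 74)/(2*(-13 + 74)) = 670761 + (5/2)*(-2051)/61 = 670761 + (5/2)*(1/61)*(-2051) = 670761 - 10255/122 = 81822587/122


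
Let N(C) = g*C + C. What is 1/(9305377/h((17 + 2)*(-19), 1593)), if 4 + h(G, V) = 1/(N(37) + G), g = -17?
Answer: -3813/8868024281 ≈ -4.2997e-7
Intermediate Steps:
N(C) = -16*C (N(C) = -17*C + C = -16*C)
h(G, V) = -4 + 1/(-592 + G) (h(G, V) = -4 + 1/(-16*37 + G) = -4 + 1/(-592 + G))
1/(9305377/h((17 + 2)*(-19), 1593)) = 1/(9305377/(((2369 - 4*(17 + 2)*(-19))/(-592 + (17 + 2)*(-19))))) = 1/(9305377/(((2369 - 76*(-19))/(-592 + 19*(-19))))) = 1/(9305377/(((2369 - 4*(-361))/(-592 - 361)))) = 1/(9305377/(((2369 + 1444)/(-953)))) = 1/(9305377/((-1/953*3813))) = 1/(9305377/(-3813/953)) = 1/(9305377*(-953/3813)) = 1/(-8868024281/3813) = -3813/8868024281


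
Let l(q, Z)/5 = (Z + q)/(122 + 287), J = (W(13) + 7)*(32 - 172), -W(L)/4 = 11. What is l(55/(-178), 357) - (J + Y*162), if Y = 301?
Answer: -3926768029/72802 ≈ -53938.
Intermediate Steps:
W(L) = -44 (W(L) = -4*11 = -44)
J = 5180 (J = (-44 + 7)*(32 - 172) = -37*(-140) = 5180)
l(q, Z) = 5*Z/409 + 5*q/409 (l(q, Z) = 5*((Z + q)/(122 + 287)) = 5*((Z + q)/409) = 5*((Z + q)*(1/409)) = 5*(Z/409 + q/409) = 5*Z/409 + 5*q/409)
l(55/(-178), 357) - (J + Y*162) = ((5/409)*357 + 5*(55/(-178))/409) - (5180 + 301*162) = (1785/409 + 5*(55*(-1/178))/409) - (5180 + 48762) = (1785/409 + (5/409)*(-55/178)) - 1*53942 = (1785/409 - 275/72802) - 53942 = 317455/72802 - 53942 = -3926768029/72802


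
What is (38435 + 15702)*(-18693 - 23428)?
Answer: -2280304577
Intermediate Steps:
(38435 + 15702)*(-18693 - 23428) = 54137*(-42121) = -2280304577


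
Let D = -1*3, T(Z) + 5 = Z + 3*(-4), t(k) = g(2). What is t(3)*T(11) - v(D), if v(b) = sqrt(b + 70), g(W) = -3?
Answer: 18 - sqrt(67) ≈ 9.8147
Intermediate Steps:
t(k) = -3
T(Z) = -17 + Z (T(Z) = -5 + (Z + 3*(-4)) = -5 + (Z - 12) = -5 + (-12 + Z) = -17 + Z)
D = -3
v(b) = sqrt(70 + b)
t(3)*T(11) - v(D) = -3*(-17 + 11) - sqrt(70 - 3) = -3*(-6) - sqrt(67) = 18 - sqrt(67)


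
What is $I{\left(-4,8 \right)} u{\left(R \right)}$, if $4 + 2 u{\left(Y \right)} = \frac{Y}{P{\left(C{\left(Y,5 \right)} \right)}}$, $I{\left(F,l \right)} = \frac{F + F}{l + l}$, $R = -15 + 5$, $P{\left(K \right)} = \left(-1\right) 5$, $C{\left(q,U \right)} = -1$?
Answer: $\frac{1}{2} \approx 0.5$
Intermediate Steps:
$P{\left(K \right)} = -5$
$R = -10$
$I{\left(F,l \right)} = \frac{F}{l}$ ($I{\left(F,l \right)} = \frac{2 F}{2 l} = 2 F \frac{1}{2 l} = \frac{F}{l}$)
$u{\left(Y \right)} = -2 - \frac{Y}{10}$ ($u{\left(Y \right)} = -2 + \frac{Y \frac{1}{-5}}{2} = -2 + \frac{Y \left(- \frac{1}{5}\right)}{2} = -2 + \frac{\left(- \frac{1}{5}\right) Y}{2} = -2 - \frac{Y}{10}$)
$I{\left(-4,8 \right)} u{\left(R \right)} = - \frac{4}{8} \left(-2 - -1\right) = \left(-4\right) \frac{1}{8} \left(-2 + 1\right) = \left(- \frac{1}{2}\right) \left(-1\right) = \frac{1}{2}$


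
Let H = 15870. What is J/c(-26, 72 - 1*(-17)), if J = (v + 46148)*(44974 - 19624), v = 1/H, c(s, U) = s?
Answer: -47603969465/1058 ≈ -4.4994e+7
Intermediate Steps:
v = 1/15870 ≈ 6.3012e-5
J = 618851603045/529 (J = (1/15870 + 46148)*(44974 - 19624) = (732368761/15870)*25350 = 618851603045/529 ≈ 1.1699e+9)
J/c(-26, 72 - 1*(-17)) = (618851603045/529)/(-26) = (618851603045/529)*(-1/26) = -47603969465/1058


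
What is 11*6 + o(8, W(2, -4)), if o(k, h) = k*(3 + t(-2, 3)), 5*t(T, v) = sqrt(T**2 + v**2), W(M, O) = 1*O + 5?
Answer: 90 + 8*sqrt(13)/5 ≈ 95.769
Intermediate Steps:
W(M, O) = 5 + O (W(M, O) = O + 5 = 5 + O)
t(T, v) = sqrt(T**2 + v**2)/5
o(k, h) = k*(3 + sqrt(13)/5) (o(k, h) = k*(3 + sqrt((-2)**2 + 3**2)/5) = k*(3 + sqrt(4 + 9)/5) = k*(3 + sqrt(13)/5))
11*6 + o(8, W(2, -4)) = 11*6 + (1/5)*8*(15 + sqrt(13)) = 66 + (24 + 8*sqrt(13)/5) = 90 + 8*sqrt(13)/5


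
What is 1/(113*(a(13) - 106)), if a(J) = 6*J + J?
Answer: -1/1695 ≈ -0.00058997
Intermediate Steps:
a(J) = 7*J
1/(113*(a(13) - 106)) = 1/(113*(7*13 - 106)) = 1/(113*(91 - 106)) = 1/(113*(-15)) = 1/(-1695) = -1/1695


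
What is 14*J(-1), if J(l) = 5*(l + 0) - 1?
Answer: -84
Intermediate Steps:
J(l) = -1 + 5*l (J(l) = 5*l - 1 = -1 + 5*l)
14*J(-1) = 14*(-1 + 5*(-1)) = 14*(-1 - 5) = 14*(-6) = -84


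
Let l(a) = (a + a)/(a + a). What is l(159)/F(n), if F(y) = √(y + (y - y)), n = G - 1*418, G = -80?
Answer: -I*√498/498 ≈ -0.044811*I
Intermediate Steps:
n = -498 (n = -80 - 1*418 = -80 - 418 = -498)
l(a) = 1 (l(a) = (2*a)/((2*a)) = (2*a)*(1/(2*a)) = 1)
F(y) = √y (F(y) = √(y + 0) = √y)
l(159)/F(n) = 1/√(-498) = 1/(I*√498) = 1*(-I*√498/498) = -I*√498/498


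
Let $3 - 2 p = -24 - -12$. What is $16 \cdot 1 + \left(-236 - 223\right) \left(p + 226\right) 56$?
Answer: $-6001868$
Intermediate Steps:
$p = \frac{15}{2}$ ($p = \frac{3}{2} - \frac{-24 - -12}{2} = \frac{3}{2} - \frac{-24 + 12}{2} = \frac{3}{2} - -6 = \frac{3}{2} + 6 = \frac{15}{2} \approx 7.5$)
$16 \cdot 1 + \left(-236 - 223\right) \left(p + 226\right) 56 = 16 \cdot 1 + \left(-236 - 223\right) \left(\frac{15}{2} + 226\right) 56 = 16 + \left(-459\right) \frac{467}{2} \cdot 56 = 16 - 6001884 = -6001868$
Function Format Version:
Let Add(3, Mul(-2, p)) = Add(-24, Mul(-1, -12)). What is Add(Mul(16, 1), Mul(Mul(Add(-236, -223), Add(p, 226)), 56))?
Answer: -6001868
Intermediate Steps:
p = Rational(15, 2) (p = Add(Rational(3, 2), Mul(Rational(-1, 2), Add(-24, Mul(-1, -12)))) = Add(Rational(3, 2), Mul(Rational(-1, 2), Add(-24, 12))) = Add(Rational(3, 2), Mul(Rational(-1, 2), -12)) = Add(Rational(3, 2), 6) = Rational(15, 2) ≈ 7.5000)
Add(Mul(16, 1), Mul(Mul(Add(-236, -223), Add(p, 226)), 56)) = Add(Mul(16, 1), Mul(Mul(Add(-236, -223), Add(Rational(15, 2), 226)), 56)) = Add(16, Mul(Mul(-459, Rational(467, 2)), 56)) = Add(16, Mul(Rational(-214353, 2), 56)) = Add(16, -6001884) = -6001868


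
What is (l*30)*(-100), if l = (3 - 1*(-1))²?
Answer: -48000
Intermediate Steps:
l = 16 (l = (3 + 1)² = 4² = 16)
(l*30)*(-100) = (16*30)*(-100) = 480*(-100) = -48000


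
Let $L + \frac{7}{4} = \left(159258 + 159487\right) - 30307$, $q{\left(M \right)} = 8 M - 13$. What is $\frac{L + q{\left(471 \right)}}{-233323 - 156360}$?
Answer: $- \frac{1168765}{1558732} \approx -0.74982$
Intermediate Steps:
$q{\left(M \right)} = -13 + 8 M$
$L = \frac{1153745}{4}$ ($L = - \frac{7}{4} + \left(\left(159258 + 159487\right) - 30307\right) = - \frac{7}{4} + \left(318745 - 30307\right) = - \frac{7}{4} + 288438 = \frac{1153745}{4} \approx 2.8844 \cdot 10^{5}$)
$\frac{L + q{\left(471 \right)}}{-233323 - 156360} = \frac{\frac{1153745}{4} + \left(-13 + 8 \cdot 471\right)}{-233323 - 156360} = \frac{\frac{1153745}{4} + \left(-13 + 3768\right)}{-389683} = \left(\frac{1153745}{4} + 3755\right) \left(- \frac{1}{389683}\right) = \frac{1168765}{4} \left(- \frac{1}{389683}\right) = - \frac{1168765}{1558732}$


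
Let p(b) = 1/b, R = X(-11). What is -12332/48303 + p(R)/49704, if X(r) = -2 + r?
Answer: -2656131589/10403693352 ≈ -0.25531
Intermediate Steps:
R = -13 (R = -2 - 11 = -13)
-12332/48303 + p(R)/49704 = -12332/48303 + 1/(-13*49704) = -12332*1/48303 - 1/13*1/49704 = -12332/48303 - 1/646152 = -2656131589/10403693352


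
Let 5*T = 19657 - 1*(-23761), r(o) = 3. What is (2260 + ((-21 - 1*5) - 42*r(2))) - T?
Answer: -32878/5 ≈ -6575.6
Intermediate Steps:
T = 43418/5 (T = (19657 - 1*(-23761))/5 = (19657 + 23761)/5 = (⅕)*43418 = 43418/5 ≈ 8683.6)
(2260 + ((-21 - 1*5) - 42*r(2))) - T = (2260 + ((-21 - 1*5) - 42*3)) - 1*43418/5 = (2260 + ((-21 - 5) - 126)) - 43418/5 = (2260 + (-26 - 126)) - 43418/5 = (2260 - 152) - 43418/5 = 2108 - 43418/5 = -32878/5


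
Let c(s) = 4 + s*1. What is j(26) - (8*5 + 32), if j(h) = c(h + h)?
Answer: -16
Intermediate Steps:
c(s) = 4 + s
j(h) = 4 + 2*h (j(h) = 4 + (h + h) = 4 + 2*h)
j(26) - (8*5 + 32) = (4 + 2*26) - (8*5 + 32) = (4 + 52) - (40 + 32) = 56 - 1*72 = 56 - 72 = -16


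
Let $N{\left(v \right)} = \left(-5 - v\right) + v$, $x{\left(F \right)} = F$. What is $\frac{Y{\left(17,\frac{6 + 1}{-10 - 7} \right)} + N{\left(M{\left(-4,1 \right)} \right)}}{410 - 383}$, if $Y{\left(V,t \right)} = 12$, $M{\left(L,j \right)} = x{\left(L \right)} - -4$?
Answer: $\frac{7}{27} \approx 0.25926$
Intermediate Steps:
$M{\left(L,j \right)} = 4 + L$ ($M{\left(L,j \right)} = L - -4 = L + 4 = 4 + L$)
$N{\left(v \right)} = -5$
$\frac{Y{\left(17,\frac{6 + 1}{-10 - 7} \right)} + N{\left(M{\left(-4,1 \right)} \right)}}{410 - 383} = \frac{12 - 5}{410 - 383} = \frac{7}{27}$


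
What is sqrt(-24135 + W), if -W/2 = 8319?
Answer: I*sqrt(40773) ≈ 201.92*I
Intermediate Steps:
W = -16638 (W = -2*8319 = -16638)
sqrt(-24135 + W) = sqrt(-24135 - 16638) = sqrt(-40773) = I*sqrt(40773)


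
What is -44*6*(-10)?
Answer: 2640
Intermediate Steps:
-44*6*(-10) = -264*(-10) = 2640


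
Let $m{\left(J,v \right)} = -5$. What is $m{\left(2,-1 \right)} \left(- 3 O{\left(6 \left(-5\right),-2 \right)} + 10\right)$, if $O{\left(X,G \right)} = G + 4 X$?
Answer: $-1880$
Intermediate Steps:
$m{\left(2,-1 \right)} \left(- 3 O{\left(6 \left(-5\right),-2 \right)} + 10\right) = - 5 \left(- 3 \left(-2 + 4 \cdot 6 \left(-5\right)\right) + 10\right) = - 5 \left(- 3 \left(-2 + 4 \left(-30\right)\right) + 10\right) = - 5 \left(- 3 \left(-2 - 120\right) + 10\right) = - 5 \left(\left(-3\right) \left(-122\right) + 10\right) = - 5 \left(366 + 10\right) = \left(-5\right) 376 = -1880$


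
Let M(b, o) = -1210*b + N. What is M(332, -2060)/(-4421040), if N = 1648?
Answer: 50009/552630 ≈ 0.090493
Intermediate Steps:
M(b, o) = 1648 - 1210*b (M(b, o) = -1210*b + 1648 = 1648 - 1210*b)
M(332, -2060)/(-4421040) = (1648 - 1210*332)/(-4421040) = (1648 - 401720)*(-1/4421040) = -400072*(-1/4421040) = 50009/552630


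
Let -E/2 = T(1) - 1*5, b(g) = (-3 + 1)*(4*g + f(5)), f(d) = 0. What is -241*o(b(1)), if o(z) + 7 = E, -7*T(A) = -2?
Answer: -4097/7 ≈ -585.29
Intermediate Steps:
b(g) = -8*g (b(g) = (-3 + 1)*(4*g + 0) = -8*g)
T(A) = 2/7 (T(A) = -1/7*(-2) = 2/7)
E = 66/7 (E = -2*(2/7 - 1*5) = -2*(2/7 - 5) = -2*(-33/7) = 66/7 ≈ 9.4286)
o(z) = 17/7 (o(z) = -7 + 66/7 = 17/7)
-241*o(b(1)) = -241*17/7 = -4097/7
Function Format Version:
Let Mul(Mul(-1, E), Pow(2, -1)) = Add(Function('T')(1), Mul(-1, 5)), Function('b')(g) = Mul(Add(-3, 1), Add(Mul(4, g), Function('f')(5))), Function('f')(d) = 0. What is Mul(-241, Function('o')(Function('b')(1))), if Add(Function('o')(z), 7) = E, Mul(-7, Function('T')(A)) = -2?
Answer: Rational(-4097, 7) ≈ -585.29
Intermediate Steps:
Function('b')(g) = Mul(-8, g) (Function('b')(g) = Mul(Add(-3, 1), Add(Mul(4, g), 0)) = Mul(-2, Mul(4, g)) = Mul(-8, g))
Function('T')(A) = Rational(2, 7) (Function('T')(A) = Mul(Rational(-1, 7), -2) = Rational(2, 7))
E = Rational(66, 7) (E = Mul(-2, Add(Rational(2, 7), Mul(-1, 5))) = Mul(-2, Add(Rational(2, 7), -5)) = Mul(-2, Rational(-33, 7)) = Rational(66, 7) ≈ 9.4286)
Function('o')(z) = Rational(17, 7) (Function('o')(z) = Add(-7, Rational(66, 7)) = Rational(17, 7))
Mul(-241, Function('o')(Function('b')(1))) = Mul(-241, Rational(17, 7)) = Rational(-4097, 7)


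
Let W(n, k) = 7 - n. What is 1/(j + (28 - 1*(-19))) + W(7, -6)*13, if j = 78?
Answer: 1/125 ≈ 0.0080000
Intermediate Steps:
1/(j + (28 - 1*(-19))) + W(7, -6)*13 = 1/(78 + (28 - 1*(-19))) + (7 - 1*7)*13 = 1/(78 + (28 + 19)) + (7 - 7)*13 = 1/(78 + 47) + 0*13 = 1/125 + 0 = 1/125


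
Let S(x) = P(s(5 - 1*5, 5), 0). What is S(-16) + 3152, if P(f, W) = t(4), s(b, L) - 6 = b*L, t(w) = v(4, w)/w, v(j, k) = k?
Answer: 3153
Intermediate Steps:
t(w) = 1 (t(w) = w/w = 1)
s(b, L) = 6 + L*b (s(b, L) = 6 + b*L = 6 + L*b)
P(f, W) = 1
S(x) = 1
S(-16) + 3152 = 1 + 3152 = 3153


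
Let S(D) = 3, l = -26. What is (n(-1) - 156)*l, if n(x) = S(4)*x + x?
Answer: 4160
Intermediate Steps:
n(x) = 4*x (n(x) = 3*x + x = 4*x)
(n(-1) - 156)*l = (4*(-1) - 156)*(-26) = (-4 - 156)*(-26) = -160*(-26) = 4160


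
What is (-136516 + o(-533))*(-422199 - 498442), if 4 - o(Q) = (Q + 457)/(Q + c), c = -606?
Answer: 143147931803404/1139 ≈ 1.2568e+11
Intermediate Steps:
o(Q) = 4 - (457 + Q)/(-606 + Q) (o(Q) = 4 - (Q + 457)/(Q - 606) = 4 - (457 + Q)/(-606 + Q))
(-136516 + o(-533))*(-422199 - 498442) = (-136516 + (-2881 + 3*(-533))/(-606 - 533))*(-422199 - 498442) = (-136516 + (-2881 - 1599)/(-1139))*(-920641) = (-136516 - 1/1139*(-4480))*(-920641) = (-136516 + 4480/1139)*(-920641) = -155487244/1139*(-920641) = 143147931803404/1139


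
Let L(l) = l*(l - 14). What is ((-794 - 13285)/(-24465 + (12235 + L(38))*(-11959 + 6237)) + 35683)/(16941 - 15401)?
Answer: 95900100757/4138837945 ≈ 23.171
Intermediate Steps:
L(l) = l*(-14 + l)
((-794 - 13285)/(-24465 + (12235 + L(38))*(-11959 + 6237)) + 35683)/(16941 - 15401) = ((-794 - 13285)/(-24465 + (12235 + 38*(-14 + 38))*(-11959 + 6237)) + 35683)/(16941 - 15401) = (-14079/(-24465 + (12235 + 38*24)*(-5722)) + 35683)/1540 = (-14079/(-24465 + (12235 + 912)*(-5722)) + 35683)*(1/1540) = (-14079/(-24465 + 13147*(-5722)) + 35683)*(1/1540) = (-14079/(-24465 - 75227134) + 35683)*(1/1540) = (-14079/(-75251599) + 35683)*(1/1540) = (-14079*(-1/75251599) + 35683)*(1/1540) = (14079/75251599 + 35683)*(1/1540) = (2685202821196/75251599)*(1/1540) = 95900100757/4138837945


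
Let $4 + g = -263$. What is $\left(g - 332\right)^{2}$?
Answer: $358801$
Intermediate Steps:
$g = -267$ ($g = -4 - 263 = -267$)
$\left(g - 332\right)^{2} = \left(-267 - 332\right)^{2} = \left(-599\right)^{2} = 358801$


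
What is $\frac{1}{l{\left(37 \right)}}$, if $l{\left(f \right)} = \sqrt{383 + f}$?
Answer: $\frac{\sqrt{105}}{210} \approx 0.048795$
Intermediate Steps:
$\frac{1}{l{\left(37 \right)}} = \frac{1}{\sqrt{383 + 37}} = \frac{1}{\sqrt{420}} = \frac{1}{2 \sqrt{105}} = \frac{\sqrt{105}}{210}$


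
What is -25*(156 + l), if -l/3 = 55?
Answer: 225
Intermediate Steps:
l = -165 (l = -3*55 = -165)
-25*(156 + l) = -25*(156 - 165) = -25*(-9) = 225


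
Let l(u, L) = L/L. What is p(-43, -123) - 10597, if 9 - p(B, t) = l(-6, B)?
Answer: -10589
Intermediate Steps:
l(u, L) = 1
p(B, t) = 8 (p(B, t) = 9 - 1*1 = 9 - 1 = 8)
p(-43, -123) - 10597 = 8 - 10597 = -10589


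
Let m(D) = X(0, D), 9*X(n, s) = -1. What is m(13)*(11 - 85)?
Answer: 74/9 ≈ 8.2222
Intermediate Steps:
X(n, s) = -⅑ (X(n, s) = (⅑)*(-1) = -⅑)
m(D) = -⅑
m(13)*(11 - 85) = -(11 - 85)/9 = -⅑*(-74) = 74/9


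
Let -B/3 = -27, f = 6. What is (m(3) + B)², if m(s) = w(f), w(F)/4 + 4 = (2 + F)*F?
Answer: 66049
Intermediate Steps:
w(F) = -16 + 4*F*(2 + F) (w(F) = -16 + 4*((2 + F)*F) = -16 + 4*(F*(2 + F)) = -16 + 4*F*(2 + F))
B = 81 (B = -3*(-27) = 81)
m(s) = 176 (m(s) = -16 + 4*6² + 8*6 = -16 + 4*36 + 48 = -16 + 144 + 48 = 176)
(m(3) + B)² = (176 + 81)² = 257² = 66049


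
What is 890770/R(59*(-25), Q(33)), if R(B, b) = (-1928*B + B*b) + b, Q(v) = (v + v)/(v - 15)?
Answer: 1336155/4257593 ≈ 0.31383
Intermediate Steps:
Q(v) = 2*v/(-15 + v) (Q(v) = (2*v)/(-15 + v) = 2*v/(-15 + v))
R(B, b) = b - 1928*B + B*b
890770/R(59*(-25), Q(33)) = 890770/(2*33/(-15 + 33) - 113752*(-25) + (59*(-25))*(2*33/(-15 + 33))) = 890770/(2*33/18 - 1928*(-1475) - 2950*33/18) = 890770/(2*33*(1/18) + 2843800 - 2950*33/18) = 890770/(11/3 + 2843800 - 1475*11/3) = 890770/(11/3 + 2843800 - 16225/3) = 890770/(8515186/3) = 890770*(3/8515186) = 1336155/4257593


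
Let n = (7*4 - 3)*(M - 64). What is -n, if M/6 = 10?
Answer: 100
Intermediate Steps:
M = 60 (M = 6*10 = 60)
n = -100 (n = (7*4 - 3)*(60 - 64) = (28 - 3)*(-4) = 25*(-4) = -100)
-n = -1*(-100) = 100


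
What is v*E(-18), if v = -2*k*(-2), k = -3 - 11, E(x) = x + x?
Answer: 2016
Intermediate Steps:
E(x) = 2*x
k = -14
v = -56 (v = -2*(-14)*(-2) = 28*(-2) = -56)
v*E(-18) = -112*(-18) = -56*(-36) = 2016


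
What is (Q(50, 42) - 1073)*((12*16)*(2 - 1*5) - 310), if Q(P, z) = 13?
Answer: 939160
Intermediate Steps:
(Q(50, 42) - 1073)*((12*16)*(2 - 1*5) - 310) = (13 - 1073)*((12*16)*(2 - 1*5) - 310) = -1060*(192*(2 - 5) - 310) = -1060*(192*(-3) - 310) = -1060*(-576 - 310) = -1060*(-886) = 939160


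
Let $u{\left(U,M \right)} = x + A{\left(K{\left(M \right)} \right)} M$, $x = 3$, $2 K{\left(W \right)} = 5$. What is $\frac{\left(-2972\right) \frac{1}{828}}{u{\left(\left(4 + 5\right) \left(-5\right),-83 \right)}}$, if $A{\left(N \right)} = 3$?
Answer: $\frac{743}{50922} \approx 0.014591$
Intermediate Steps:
$K{\left(W \right)} = \frac{5}{2}$ ($K{\left(W \right)} = \frac{1}{2} \cdot 5 = \frac{5}{2}$)
$u{\left(U,M \right)} = 3 + 3 M$
$\frac{\left(-2972\right) \frac{1}{828}}{u{\left(\left(4 + 5\right) \left(-5\right),-83 \right)}} = \frac{\left(-2972\right) \frac{1}{828}}{3 + 3 \left(-83\right)} = \frac{\left(-2972\right) \frac{1}{828}}{3 - 249} = - \frac{743}{207 \left(-246\right)} = \left(- \frac{743}{207}\right) \left(- \frac{1}{246}\right) = \frac{743}{50922}$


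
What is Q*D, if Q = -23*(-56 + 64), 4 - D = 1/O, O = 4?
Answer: -690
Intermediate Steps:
D = 15/4 (D = 4 - 1/4 = 4 - 1*¼ = 4 - ¼ = 15/4 ≈ 3.7500)
Q = -184 (Q = -23*8 = -184)
Q*D = -184*15/4 = -690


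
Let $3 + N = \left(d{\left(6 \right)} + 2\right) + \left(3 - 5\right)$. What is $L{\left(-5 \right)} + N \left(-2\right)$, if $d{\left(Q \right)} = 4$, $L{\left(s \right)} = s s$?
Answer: $23$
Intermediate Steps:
$L{\left(s \right)} = s^{2}$
$N = 1$ ($N = -3 + \left(\left(4 + 2\right) + \left(3 - 5\right)\right) = -3 + \left(6 - 2\right) = -3 + 4 = 1$)
$L{\left(-5 \right)} + N \left(-2\right) = \left(-5\right)^{2} + 1 \left(-2\right) = 25 - 2 = 23$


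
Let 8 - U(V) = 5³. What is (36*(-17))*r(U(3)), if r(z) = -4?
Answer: 2448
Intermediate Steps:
U(V) = -117 (U(V) = 8 - 1*5³ = 8 - 1*125 = 8 - 125 = -117)
(36*(-17))*r(U(3)) = (36*(-17))*(-4) = -612*(-4) = 2448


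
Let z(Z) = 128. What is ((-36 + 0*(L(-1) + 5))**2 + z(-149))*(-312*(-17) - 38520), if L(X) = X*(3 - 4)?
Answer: -47299584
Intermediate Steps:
L(X) = -X (L(X) = X*(-1) = -X)
((-36 + 0*(L(-1) + 5))**2 + z(-149))*(-312*(-17) - 38520) = ((-36 + 0*(-1*(-1) + 5))**2 + 128)*(-312*(-17) - 38520) = ((-36 + 0*(1 + 5))**2 + 128)*(5304 - 38520) = ((-36 + 0*6)**2 + 128)*(-33216) = ((-36 + 0)**2 + 128)*(-33216) = ((-36)**2 + 128)*(-33216) = (1296 + 128)*(-33216) = 1424*(-33216) = -47299584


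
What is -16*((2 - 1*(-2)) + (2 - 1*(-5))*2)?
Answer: -288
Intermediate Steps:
-16*((2 - 1*(-2)) + (2 - 1*(-5))*2) = -16*((2 + 2) + (2 + 5)*2) = -16*(4 + 7*2) = -16*(4 + 14) = -16*18 = -288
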